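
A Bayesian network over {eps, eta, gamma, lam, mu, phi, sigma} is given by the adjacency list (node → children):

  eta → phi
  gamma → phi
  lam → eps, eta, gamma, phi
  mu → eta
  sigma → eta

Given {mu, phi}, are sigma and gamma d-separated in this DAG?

We examine all 4 paths between sigma and gamma:
Path 1: sigma → eta → phi ← gamma
  eta is a chain and eta is not conditioned on; phi is a collider and phi is conditioned on, which opens it — no node blocks this path, so it is active.
Path 2: sigma → eta → phi ← lam → gamma
  eta is a chain and eta is not conditioned on; phi is a collider and phi is conditioned on, which opens it; lam is a fork and lam is not conditioned on — no node blocks this path, so it is active.
Path 3: sigma → eta ← lam → gamma
  eta is a collider and its descendant phi is conditioned on, which opens it; lam is a fork and lam is not conditioned on — no node blocks this path, so it is active.
Path 4: sigma → eta ← lam → phi ← gamma
  eta is a collider and its descendant phi is conditioned on, which opens it; lam is a fork and lam is not conditioned on; phi is a collider and phi is conditioned on, which opens it — no node blocks this path, so it is active.
Because an active path exists, sigma and gamma are not d-separated.

No — sigma and gamma are not d-separated given {mu, phi}.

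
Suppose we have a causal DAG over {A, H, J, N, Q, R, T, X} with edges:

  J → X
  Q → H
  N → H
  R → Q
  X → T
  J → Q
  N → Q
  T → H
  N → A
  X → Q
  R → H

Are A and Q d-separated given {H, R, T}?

No

We examine all 5 paths between A and Q:
  1. A ← N → Q — N:fork[open] ⇒ active
  2. A ← N → H ← Q — N:fork[open]; H:collider[open] ⇒ active
  3. A ← N → H ← R → Q — N:fork[open]; H:collider[open]; R:fork[blocks] ⇒ blocked
  4. A ← N → H ← T ← X → Q — N:fork[open]; H:collider[open]; T:chain[blocks]; X:fork[open] ⇒ blocked
  5. A ← N → H ← T ← X ← J → Q — N:fork[open]; H:collider[open]; T:chain[blocks]; X:chain[open]; J:fork[open] ⇒ blocked
At least one path is unblocked, so d-separation fails.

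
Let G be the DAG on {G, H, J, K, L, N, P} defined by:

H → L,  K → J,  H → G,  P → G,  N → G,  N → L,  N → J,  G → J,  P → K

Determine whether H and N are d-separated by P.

We examine all 4 paths between H and N:
Path 1: H → G ← P → K → J ← N
  G is a collider here and neither G nor any of its descendants is conditioned on, so the collider stays closed — the path is blocked at G.
Path 2: H → G → J ← N
  J is a collider here and neither J nor any of its descendants is conditioned on, so the collider stays closed — the path is blocked at J.
Path 3: H → G ← N
  G is a collider here and neither G nor any of its descendants is conditioned on, so the collider stays closed — the path is blocked at G.
Path 4: H → L ← N
  L is a collider here and neither L nor any of its descendants is conditioned on, so the collider stays closed — the path is blocked at L.
Every path is blocked, so H and N are d-separated given {P}.

Yes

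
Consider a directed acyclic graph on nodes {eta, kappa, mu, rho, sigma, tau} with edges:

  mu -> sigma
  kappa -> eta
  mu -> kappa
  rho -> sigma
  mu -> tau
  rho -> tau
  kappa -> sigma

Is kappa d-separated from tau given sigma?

We examine all 4 paths between kappa and tau:
Path 1: kappa → sigma ← rho → tau
  sigma is a collider and sigma is conditioned on, which opens it; rho is a fork and rho is not conditioned on — no node blocks this path, so it is active.
Path 2: kappa → sigma ← mu → tau
  sigma is a collider and sigma is conditioned on, which opens it; mu is a fork and mu is not conditioned on — no node blocks this path, so it is active.
Path 3: kappa ← mu → sigma ← rho → tau
  mu is a fork and mu is not conditioned on; sigma is a collider and sigma is conditioned on, which opens it; rho is a fork and rho is not conditioned on — no node blocks this path, so it is active.
Path 4: kappa ← mu → tau
  mu is a fork and mu is not conditioned on — no node blocks this path, so it is active.
Since the path kappa → sigma ← rho → tau is active, kappa and tau are not d-separated given {sigma}.

No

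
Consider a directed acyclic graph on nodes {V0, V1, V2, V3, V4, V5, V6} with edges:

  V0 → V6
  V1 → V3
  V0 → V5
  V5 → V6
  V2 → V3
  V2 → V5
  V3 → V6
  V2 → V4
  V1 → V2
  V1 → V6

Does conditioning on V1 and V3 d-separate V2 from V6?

There are 6 undirected paths between V2 and V6; checking each against the conditioning set {V1, V3}:
Path 1: V2 → V3 → V6
  V3 is a chain here and V3 is conditioned on, so the path is blocked at V3.
Path 2: V2 → V3 ← V1 → V6
  V1 is a fork here and V1 is conditioned on, so the path is blocked at V1.
Path 3: V2 → V5 → V6
  V5 is a chain and V5 is not conditioned on — no node blocks this path, so it is active.
Path 4: V2 → V5 ← V0 → V6
  V5 is a collider here and neither V5 nor any of its descendants is conditioned on, so the collider stays closed — the path is blocked at V5.
Path 5: V2 ← V1 → V3 → V6
  V1 is a fork here and V1 is conditioned on, so the path is blocked at V1.
Path 6: V2 ← V1 → V6
  V1 is a fork here and V1 is conditioned on, so the path is blocked at V1.
At least one path is unblocked, so d-separation fails.

No — V2 and V6 are not d-separated given {V1, V3}.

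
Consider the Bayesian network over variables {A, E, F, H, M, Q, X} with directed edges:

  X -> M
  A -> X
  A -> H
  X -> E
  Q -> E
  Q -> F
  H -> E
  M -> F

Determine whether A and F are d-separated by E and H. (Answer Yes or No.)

We examine all 4 paths between A and F:
Path 1: A → X → E ← Q → F
  X is a chain and X is not conditioned on; E is a collider and E is conditioned on, which opens it; Q is a fork and Q is not conditioned on — no node blocks this path, so it is active.
Path 2: A → X → M → F
  X is a chain and X is not conditioned on; M is a chain and M is not conditioned on — no node blocks this path, so it is active.
Path 3: A → H → E ← X → M → F
  H is a chain here and H is conditioned on, so the path is blocked at H.
Path 4: A → H → E ← Q → F
  H is a chain here and H is conditioned on, so the path is blocked at H.
Since the path A → X → E ← Q → F is active, A and F are not d-separated given {E, H}.

No — A and F are not d-separated given {E, H}.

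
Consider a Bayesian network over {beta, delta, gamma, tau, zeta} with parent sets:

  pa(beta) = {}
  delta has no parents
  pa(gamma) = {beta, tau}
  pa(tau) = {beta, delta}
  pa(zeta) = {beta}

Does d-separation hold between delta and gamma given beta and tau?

Enumerating the 2 paths from delta to gamma and testing each for blocking by {beta, tau}:
Path 1: delta → tau ← beta → gamma
  beta is a fork here and beta is conditioned on, so the path is blocked at beta.
Path 2: delta → tau → gamma
  tau is a chain here and tau is conditioned on, so the path is blocked at tau.
All paths are blocked; delta ⊥ gamma | {beta, tau} holds.

Yes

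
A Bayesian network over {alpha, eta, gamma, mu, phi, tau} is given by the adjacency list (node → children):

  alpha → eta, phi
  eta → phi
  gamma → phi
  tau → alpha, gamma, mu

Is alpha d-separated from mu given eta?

There are 3 undirected paths between alpha and mu; checking each against the conditioning set {eta}:
  1. alpha ← tau → mu — tau:fork[open] ⇒ active
  2. alpha → eta → phi ← gamma ← tau → mu — eta:chain[blocks]; phi:collider[blocks]; gamma:chain[open]; tau:fork[open] ⇒ blocked
  3. alpha → phi ← gamma ← tau → mu — phi:collider[blocks]; gamma:chain[open]; tau:fork[open] ⇒ blocked
At least one path is unblocked, so d-separation fails.

No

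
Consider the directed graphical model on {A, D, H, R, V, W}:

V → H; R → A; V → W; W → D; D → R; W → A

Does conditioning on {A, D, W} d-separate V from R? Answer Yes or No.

We examine all 2 paths between V and R:
Path 1: V → W → A ← R
  W is a chain here and W is conditioned on, so the path is blocked at W.
Path 2: V → W → D → R
  W is a chain here and W is conditioned on, so the path is blocked at W.
Every path is blocked, so V and R are d-separated given {A, D, W}.

Yes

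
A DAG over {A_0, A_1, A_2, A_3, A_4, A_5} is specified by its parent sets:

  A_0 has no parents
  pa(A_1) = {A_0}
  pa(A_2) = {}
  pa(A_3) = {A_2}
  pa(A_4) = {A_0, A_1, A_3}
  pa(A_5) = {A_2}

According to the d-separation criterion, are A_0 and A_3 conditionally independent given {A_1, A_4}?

There are 2 undirected paths between A_0 and A_3; checking each against the conditioning set {A_1, A_4}:
  1. A_0 → A_4 ← A_3 — A_4:collider[open] ⇒ active
  2. A_0 → A_1 → A_4 ← A_3 — A_1:chain[blocks]; A_4:collider[open] ⇒ blocked
At least one path is unblocked, so d-separation fails.

No — A_0 and A_3 are not d-separated given {A_1, A_4}.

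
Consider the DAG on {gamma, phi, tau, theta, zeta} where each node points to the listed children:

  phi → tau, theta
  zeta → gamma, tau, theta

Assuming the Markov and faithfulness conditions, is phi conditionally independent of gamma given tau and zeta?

We examine all 2 paths between phi and gamma:
Path 1: phi → tau ← zeta → gamma
  zeta is a fork here and zeta is conditioned on, so the path is blocked at zeta.
Path 2: phi → theta ← zeta → gamma
  theta is a collider here and neither theta nor any of its descendants is conditioned on, so the collider stays closed — the path is blocked at theta.
Every path is blocked, so phi and gamma are d-separated given {tau, zeta}.

Yes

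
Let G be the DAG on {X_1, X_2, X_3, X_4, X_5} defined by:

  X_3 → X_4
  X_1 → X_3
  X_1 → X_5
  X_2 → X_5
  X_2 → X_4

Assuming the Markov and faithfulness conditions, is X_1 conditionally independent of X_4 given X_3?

Enumerating the 2 paths from X_1 to X_4 and testing each for blocking by {X_3}:
Path 1: X_1 → X_3 → X_4
  X_3 is a chain here and X_3 is conditioned on, so the path is blocked at X_3.
Path 2: X_1 → X_5 ← X_2 → X_4
  X_5 is a collider here and neither X_5 nor any of its descendants is conditioned on, so the collider stays closed — the path is blocked at X_5.
Since every path is blocked, d-separation holds.

Yes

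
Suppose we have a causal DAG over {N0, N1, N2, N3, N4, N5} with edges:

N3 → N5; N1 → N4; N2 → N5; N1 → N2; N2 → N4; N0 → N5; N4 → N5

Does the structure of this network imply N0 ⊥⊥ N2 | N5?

No — N0 and N2 are not d-separated given {N5}.

3 paths connect N0 and N2; each must be blocked for d-separation to hold:
  1. N0 → N5 ← N4 ← N2 — N5:collider[open]; N4:chain[open] ⇒ active
  2. N0 → N5 ← N4 ← N1 → N2 — N5:collider[open]; N4:chain[open]; N1:fork[open] ⇒ active
  3. N0 → N5 ← N2 — N5:collider[open] ⇒ active
Because an active path exists, N0 and N2 are not d-separated.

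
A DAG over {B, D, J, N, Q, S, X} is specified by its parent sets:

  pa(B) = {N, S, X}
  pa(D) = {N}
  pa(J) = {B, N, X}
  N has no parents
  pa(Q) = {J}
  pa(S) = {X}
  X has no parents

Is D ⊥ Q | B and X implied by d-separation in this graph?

There are 4 undirected paths between D and Q; checking each against the conditioning set {B, X}:
Path 1: D ← N → B → J → Q
  B is a chain here and B is conditioned on, so the path is blocked at B.
Path 2: D ← N → B ← S ← X → J → Q
  X is a fork here and X is conditioned on, so the path is blocked at X.
Path 3: D ← N → B ← X → J → Q
  X is a fork here and X is conditioned on, so the path is blocked at X.
Path 4: D ← N → J → Q
  N is a fork and N is not conditioned on; J is a chain and J is not conditioned on — no node blocks this path, so it is active.
Because an active path exists, D and Q are not d-separated.

No — D and Q are not d-separated given {B, X}.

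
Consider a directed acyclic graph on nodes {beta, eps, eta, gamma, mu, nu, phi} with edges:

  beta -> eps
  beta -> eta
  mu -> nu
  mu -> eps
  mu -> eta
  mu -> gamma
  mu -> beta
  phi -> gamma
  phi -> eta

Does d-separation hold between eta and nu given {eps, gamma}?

Enumerating the 4 paths from eta to nu and testing each for blocking by {eps, gamma}:
Path 1: eta ← beta → eps ← mu → nu
  beta is a fork and beta is not conditioned on; eps is a collider and eps is conditioned on, which opens it; mu is a fork and mu is not conditioned on — no node blocks this path, so it is active.
Path 2: eta ← beta ← mu → nu
  beta is a chain and beta is not conditioned on; mu is a fork and mu is not conditioned on — no node blocks this path, so it is active.
Path 3: eta ← phi → gamma ← mu → nu
  phi is a fork and phi is not conditioned on; gamma is a collider and gamma is conditioned on, which opens it; mu is a fork and mu is not conditioned on — no node blocks this path, so it is active.
Path 4: eta ← mu → nu
  mu is a fork and mu is not conditioned on — no node blocks this path, so it is active.
Since the path eta ← beta → eps ← mu → nu is active, eta and nu are not d-separated given {eps, gamma}.

No — eta and nu are not d-separated given {eps, gamma}.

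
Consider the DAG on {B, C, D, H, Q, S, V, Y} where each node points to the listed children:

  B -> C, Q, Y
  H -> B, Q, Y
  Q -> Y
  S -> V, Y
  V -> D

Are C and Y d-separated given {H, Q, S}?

No — C and Y are not d-separated given {H, Q, S}.

We examine all 5 paths between C and Y:
Path 1: C ← B → Y
  B is a fork and B is not conditioned on — no node blocks this path, so it is active.
Path 2: C ← B → Q → Y
  Q is a chain here and Q is conditioned on, so the path is blocked at Q.
Path 3: C ← B → Q ← H → Y
  H is a fork here and H is conditioned on, so the path is blocked at H.
Path 4: C ← B ← H → Y
  H is a fork here and H is conditioned on, so the path is blocked at H.
Path 5: C ← B ← H → Q → Y
  H is a fork here and H is conditioned on, so the path is blocked at H.
At least one path is unblocked, so d-separation fails.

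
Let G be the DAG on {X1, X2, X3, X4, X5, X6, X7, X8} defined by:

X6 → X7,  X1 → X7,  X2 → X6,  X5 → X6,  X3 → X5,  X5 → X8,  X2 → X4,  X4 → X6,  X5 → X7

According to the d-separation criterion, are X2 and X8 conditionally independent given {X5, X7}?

Yes

4 paths connect X2 and X8; each must be blocked for d-separation to hold:
  1. X2 → X4 → X6 → X7 ← X5 → X8 — X4:chain[open]; X6:chain[open]; X7:collider[open]; X5:fork[blocks] ⇒ blocked
  2. X2 → X4 → X6 ← X5 → X8 — X4:chain[open]; X6:collider[open]; X5:fork[blocks] ⇒ blocked
  3. X2 → X6 → X7 ← X5 → X8 — X6:chain[open]; X7:collider[open]; X5:fork[blocks] ⇒ blocked
  4. X2 → X6 ← X5 → X8 — X6:collider[open]; X5:fork[blocks] ⇒ blocked
Every path is blocked, so X2 and X8 are d-separated given {X5, X7}.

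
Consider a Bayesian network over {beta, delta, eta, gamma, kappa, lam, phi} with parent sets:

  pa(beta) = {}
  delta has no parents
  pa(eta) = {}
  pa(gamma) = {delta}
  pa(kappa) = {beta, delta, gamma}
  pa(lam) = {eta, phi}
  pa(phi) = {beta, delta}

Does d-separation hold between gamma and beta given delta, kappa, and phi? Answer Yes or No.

No

We examine all 4 paths between gamma and beta:
Path 1: gamma ← delta → kappa ← beta
  delta is a fork here and delta is conditioned on, so the path is blocked at delta.
Path 2: gamma ← delta → phi ← beta
  delta is a fork here and delta is conditioned on, so the path is blocked at delta.
Path 3: gamma → kappa ← delta → phi ← beta
  delta is a fork here and delta is conditioned on, so the path is blocked at delta.
Path 4: gamma → kappa ← beta
  kappa is a collider and kappa is conditioned on, which opens it — no node blocks this path, so it is active.
At least one path is unblocked, so d-separation fails.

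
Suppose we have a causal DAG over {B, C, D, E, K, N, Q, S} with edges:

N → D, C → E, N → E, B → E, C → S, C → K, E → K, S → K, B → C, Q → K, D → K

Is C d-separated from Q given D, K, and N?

There are 6 undirected paths between C and Q; checking each against the conditioning set {D, K, N}:
Path 1: C → K ← Q
  K is a collider and K is conditioned on, which opens it — no node blocks this path, so it is active.
Path 2: C ← B → E → K ← Q
  B is a fork and B is not conditioned on; E is a chain and E is not conditioned on; K is a collider and K is conditioned on, which opens it — no node blocks this path, so it is active.
Path 3: C ← B → E ← N → D → K ← Q
  N is a fork here and N is conditioned on, so the path is blocked at N.
Path 4: C → E → K ← Q
  E is a chain and E is not conditioned on; K is a collider and K is conditioned on, which opens it — no node blocks this path, so it is active.
Path 5: C → E ← N → D → K ← Q
  N is a fork here and N is conditioned on, so the path is blocked at N.
Path 6: C → S → K ← Q
  S is a chain and S is not conditioned on; K is a collider and K is conditioned on, which opens it — no node blocks this path, so it is active.
Since the path C → K ← Q is active, C and Q are not d-separated given {D, K, N}.

No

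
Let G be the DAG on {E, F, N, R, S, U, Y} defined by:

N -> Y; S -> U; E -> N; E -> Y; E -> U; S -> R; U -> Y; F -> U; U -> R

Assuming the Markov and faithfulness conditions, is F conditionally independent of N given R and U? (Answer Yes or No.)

No

We examine all 4 paths between F and N:
Path 1: F → U → Y ← N
  U is a chain here and U is conditioned on, so the path is blocked at U.
Path 2: F → U → Y ← E → N
  U is a chain here and U is conditioned on, so the path is blocked at U.
Path 3: F → U ← E → Y ← N
  Y is a collider here and neither Y nor any of its descendants is conditioned on, so the collider stays closed — the path is blocked at Y.
Path 4: F → U ← E → N
  U is a collider and U is conditioned on, which opens it; E is a fork and E is not conditioned on — no node blocks this path, so it is active.
At least one path is unblocked, so d-separation fails.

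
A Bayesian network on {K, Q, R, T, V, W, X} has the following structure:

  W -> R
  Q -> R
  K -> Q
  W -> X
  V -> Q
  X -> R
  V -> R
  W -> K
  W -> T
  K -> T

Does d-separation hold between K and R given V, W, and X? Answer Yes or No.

No — K and R are not d-separated given {V, W, X}.

Enumerating the 6 paths from K to R and testing each for blocking by {V, W, X}:
Path 1: K → T ← W → R
  T is a collider here and neither T nor any of its descendants is conditioned on, so the collider stays closed — the path is blocked at T.
Path 2: K → T ← W → X → R
  T is a collider here and neither T nor any of its descendants is conditioned on, so the collider stays closed — the path is blocked at T.
Path 3: K → Q → R
  Q is a chain and Q is not conditioned on — no node blocks this path, so it is active.
Path 4: K → Q ← V → R
  Q is a collider here and neither Q nor any of its descendants is conditioned on, so the collider stays closed — the path is blocked at Q.
Path 5: K ← W → R
  W is a fork here and W is conditioned on, so the path is blocked at W.
Path 6: K ← W → X → R
  W is a fork here and W is conditioned on, so the path is blocked at W.
Since the path K → Q → R is active, K and R are not d-separated given {V, W, X}.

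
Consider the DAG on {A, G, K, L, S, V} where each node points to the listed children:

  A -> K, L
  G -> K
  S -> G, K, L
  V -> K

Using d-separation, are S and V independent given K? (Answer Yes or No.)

No

There are 3 undirected paths between S and V; checking each against the conditioning set {K}:
Path 1: S → K ← V
  K is a collider and K is conditioned on, which opens it — no node blocks this path, so it is active.
Path 2: S → G → K ← V
  G is a chain and G is not conditioned on; K is a collider and K is conditioned on, which opens it — no node blocks this path, so it is active.
Path 3: S → L ← A → K ← V
  L is a collider here and neither L nor any of its descendants is conditioned on, so the collider stays closed — the path is blocked at L.
Because an active path exists, S and V are not d-separated.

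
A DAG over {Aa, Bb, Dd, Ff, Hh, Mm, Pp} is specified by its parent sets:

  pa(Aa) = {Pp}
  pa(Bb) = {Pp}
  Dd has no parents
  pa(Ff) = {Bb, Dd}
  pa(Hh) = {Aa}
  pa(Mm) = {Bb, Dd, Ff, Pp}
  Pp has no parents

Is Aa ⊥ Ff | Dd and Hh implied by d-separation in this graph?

No

There are 6 undirected paths between Aa and Ff; checking each against the conditioning set {Dd, Hh}:
  1. Aa ← Pp → Bb → Ff — Pp:fork[open]; Bb:chain[open] ⇒ active
  2. Aa ← Pp → Bb → Mm ← Ff — Pp:fork[open]; Bb:chain[open]; Mm:collider[blocks] ⇒ blocked
  3. Aa ← Pp → Bb → Mm ← Dd → Ff — Pp:fork[open]; Bb:chain[open]; Mm:collider[blocks]; Dd:fork[blocks] ⇒ blocked
  4. Aa ← Pp → Mm ← Bb → Ff — Pp:fork[open]; Mm:collider[blocks]; Bb:fork[open] ⇒ blocked
  5. Aa ← Pp → Mm ← Ff — Pp:fork[open]; Mm:collider[blocks] ⇒ blocked
  6. Aa ← Pp → Mm ← Dd → Ff — Pp:fork[open]; Mm:collider[blocks]; Dd:fork[blocks] ⇒ blocked
Since the path Aa ← Pp → Bb → Ff is active, Aa and Ff are not d-separated given {Dd, Hh}.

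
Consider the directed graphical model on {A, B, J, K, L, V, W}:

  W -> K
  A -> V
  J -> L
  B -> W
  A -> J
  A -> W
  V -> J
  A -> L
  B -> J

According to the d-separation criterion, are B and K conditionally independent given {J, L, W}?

4 paths connect B and K; each must be blocked for d-separation to hold:
Path 1: B → J ← V ← A → W → K
  W is a chain here and W is conditioned on, so the path is blocked at W.
Path 2: B → J → L ← A → W → K
  J is a chain here and J is conditioned on, so the path is blocked at J.
Path 3: B → J ← A → W → K
  W is a chain here and W is conditioned on, so the path is blocked at W.
Path 4: B → W → K
  W is a chain here and W is conditioned on, so the path is blocked at W.
Every path is blocked, so B and K are d-separated given {J, L, W}.

Yes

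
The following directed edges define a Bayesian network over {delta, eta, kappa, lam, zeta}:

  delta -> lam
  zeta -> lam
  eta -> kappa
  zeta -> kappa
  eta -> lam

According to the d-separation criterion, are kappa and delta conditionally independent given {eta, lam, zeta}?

Yes — kappa and delta are d-separated given {eta, lam, zeta}.

Enumerating the 2 paths from kappa to delta and testing each for blocking by {eta, lam, zeta}:
Path 1: kappa ← zeta → lam ← delta
  zeta is a fork here and zeta is conditioned on, so the path is blocked at zeta.
Path 2: kappa ← eta → lam ← delta
  eta is a fork here and eta is conditioned on, so the path is blocked at eta.
Every path is blocked, so kappa and delta are d-separated given {eta, lam, zeta}.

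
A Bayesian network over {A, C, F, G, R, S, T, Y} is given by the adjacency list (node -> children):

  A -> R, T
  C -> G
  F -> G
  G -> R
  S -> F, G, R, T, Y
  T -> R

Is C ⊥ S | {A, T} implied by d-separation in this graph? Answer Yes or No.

Yes

We examine all 5 paths between C and S:
Path 1: C → G ← F ← S
  G is a collider here and neither G nor any of its descendants is conditioned on, so the collider stays closed — the path is blocked at G.
Path 2: C → G ← S
  G is a collider here and neither G nor any of its descendants is conditioned on, so the collider stays closed — the path is blocked at G.
Path 3: C → G → R ← T ← S
  R is a collider here and neither R nor any of its descendants is conditioned on, so the collider stays closed — the path is blocked at R.
Path 4: C → G → R ← S
  R is a collider here and neither R nor any of its descendants is conditioned on, so the collider stays closed — the path is blocked at R.
Path 5: C → G → R ← A → T ← S
  R is a collider here and neither R nor any of its descendants is conditioned on, so the collider stays closed — the path is blocked at R.
Every path is blocked, so C and S are d-separated given {A, T}.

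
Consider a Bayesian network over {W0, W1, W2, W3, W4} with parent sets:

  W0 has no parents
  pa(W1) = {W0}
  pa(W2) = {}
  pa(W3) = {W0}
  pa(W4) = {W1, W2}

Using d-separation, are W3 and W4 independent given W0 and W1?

Yes — W3 and W4 are d-separated given {W0, W1}.

Only one path connects W3 and W4:
Path 1: W3 ← W0 → W1 → W4
  W0 is a fork here and W0 is conditioned on, so the path is blocked at W0.
Since every path is blocked, d-separation holds.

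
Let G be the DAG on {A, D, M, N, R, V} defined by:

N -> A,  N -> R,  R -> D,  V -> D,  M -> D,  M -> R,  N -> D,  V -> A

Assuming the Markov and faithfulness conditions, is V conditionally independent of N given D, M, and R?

No — V and N are not d-separated given {D, M, R}.

We examine all 4 paths between V and N:
Path 1: V → D ← M → R ← N
  M is a fork here and M is conditioned on, so the path is blocked at M.
Path 2: V → D ← N
  D is a collider and D is conditioned on, which opens it — no node blocks this path, so it is active.
Path 3: V → D ← R ← N
  R is a chain here and R is conditioned on, so the path is blocked at R.
Path 4: V → A ← N
  A is a collider here and neither A nor any of its descendants is conditioned on, so the collider stays closed — the path is blocked at A.
Because an active path exists, V and N are not d-separated.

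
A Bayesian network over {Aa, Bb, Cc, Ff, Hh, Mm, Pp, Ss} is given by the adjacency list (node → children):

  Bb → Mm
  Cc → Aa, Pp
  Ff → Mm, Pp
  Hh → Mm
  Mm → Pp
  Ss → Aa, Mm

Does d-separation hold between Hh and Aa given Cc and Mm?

There are 3 undirected paths between Hh and Aa; checking each against the conditioning set {Cc, Mm}:
Path 1: Hh → Mm ← Ff → Pp ← Cc → Aa
  Pp is a collider here and neither Pp nor any of its descendants is conditioned on, so the collider stays closed — the path is blocked at Pp.
Path 2: Hh → Mm ← Ss → Aa
  Mm is a collider and Mm is conditioned on, which opens it; Ss is a fork and Ss is not conditioned on — no node blocks this path, so it is active.
Path 3: Hh → Mm → Pp ← Cc → Aa
  Mm is a chain here and Mm is conditioned on, so the path is blocked at Mm.
Since the path Hh → Mm ← Ss → Aa is active, Hh and Aa are not d-separated given {Cc, Mm}.

No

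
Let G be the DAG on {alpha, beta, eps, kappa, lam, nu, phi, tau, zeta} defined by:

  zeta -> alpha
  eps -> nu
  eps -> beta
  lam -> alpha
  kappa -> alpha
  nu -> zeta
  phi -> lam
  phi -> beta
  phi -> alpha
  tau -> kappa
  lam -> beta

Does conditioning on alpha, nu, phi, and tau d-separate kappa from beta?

5 paths connect kappa and beta; each must be blocked for d-separation to hold:
Path 1: kappa → alpha ← lam → beta
  alpha is a collider and alpha is conditioned on, which opens it; lam is a fork and lam is not conditioned on — no node blocks this path, so it is active.
Path 2: kappa → alpha ← lam ← phi → beta
  phi is a fork here and phi is conditioned on, so the path is blocked at phi.
Path 3: kappa → alpha ← phi → lam → beta
  phi is a fork here and phi is conditioned on, so the path is blocked at phi.
Path 4: kappa → alpha ← phi → beta
  phi is a fork here and phi is conditioned on, so the path is blocked at phi.
Path 5: kappa → alpha ← zeta ← nu ← eps → beta
  nu is a chain here and nu is conditioned on, so the path is blocked at nu.
Since the path kappa → alpha ← lam → beta is active, kappa and beta are not d-separated given {alpha, nu, phi, tau}.

No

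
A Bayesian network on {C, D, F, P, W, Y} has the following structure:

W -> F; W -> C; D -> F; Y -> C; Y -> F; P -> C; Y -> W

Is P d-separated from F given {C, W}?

There are 4 undirected paths between P and F; checking each against the conditioning set {C, W}:
Path 1: P → C ← W → F
  W is a fork here and W is conditioned on, so the path is blocked at W.
Path 2: P → C ← W ← Y → F
  W is a chain here and W is conditioned on, so the path is blocked at W.
Path 3: P → C ← Y → F
  C is a collider and C is conditioned on, which opens it; Y is a fork and Y is not conditioned on — no node blocks this path, so it is active.
Path 4: P → C ← Y → W → F
  W is a chain here and W is conditioned on, so the path is blocked at W.
At least one path is unblocked, so d-separation fails.

No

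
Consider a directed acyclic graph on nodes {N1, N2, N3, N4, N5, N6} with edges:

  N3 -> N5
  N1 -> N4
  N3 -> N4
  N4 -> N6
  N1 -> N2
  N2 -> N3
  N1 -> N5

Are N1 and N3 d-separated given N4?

No

There are 3 undirected paths between N1 and N3; checking each against the conditioning set {N4}:
Path 1: N1 → N5 ← N3
  N5 is a collider here and neither N5 nor any of its descendants is conditioned on, so the collider stays closed — the path is blocked at N5.
Path 2: N1 → N4 ← N3
  N4 is a collider and N4 is conditioned on, which opens it — no node blocks this path, so it is active.
Path 3: N1 → N2 → N3
  N2 is a chain and N2 is not conditioned on — no node blocks this path, so it is active.
Because an active path exists, N1 and N3 are not d-separated.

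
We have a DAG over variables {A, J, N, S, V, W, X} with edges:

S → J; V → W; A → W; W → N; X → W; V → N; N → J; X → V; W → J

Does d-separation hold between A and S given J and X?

We examine all 4 paths between A and S:
Path 1: A → W ← X → V → N → J ← S
  X is a fork here and X is conditioned on, so the path is blocked at X.
Path 2: A → W ← V → N → J ← S
  W is a collider and its descendant J is conditioned on, which opens it; V is a fork and V is not conditioned on; N is a chain and N is not conditioned on; J is a collider and J is conditioned on, which opens it — no node blocks this path, so it is active.
Path 3: A → W → N → J ← S
  W is a chain and W is not conditioned on; N is a chain and N is not conditioned on; J is a collider and J is conditioned on, which opens it — no node blocks this path, so it is active.
Path 4: A → W → J ← S
  W is a chain and W is not conditioned on; J is a collider and J is conditioned on, which opens it — no node blocks this path, so it is active.
At least one path is unblocked, so d-separation fails.

No — A and S are not d-separated given {J, X}.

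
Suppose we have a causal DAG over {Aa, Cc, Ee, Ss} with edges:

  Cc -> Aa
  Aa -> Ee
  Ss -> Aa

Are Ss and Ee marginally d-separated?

The only undirected path from Ss to Ee is:
Path 1: Ss → Aa → Ee
  Aa is a chain and Aa is not conditioned on — no node blocks this path, so it is active.
At least one path is unblocked, so d-separation fails.

No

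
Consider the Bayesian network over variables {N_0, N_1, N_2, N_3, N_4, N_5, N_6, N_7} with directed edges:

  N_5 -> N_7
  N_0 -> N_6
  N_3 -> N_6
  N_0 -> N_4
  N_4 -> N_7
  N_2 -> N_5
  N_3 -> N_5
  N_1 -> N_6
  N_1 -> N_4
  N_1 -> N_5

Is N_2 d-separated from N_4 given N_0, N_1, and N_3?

We examine all 5 paths between N_2 and N_4:
  1. N_2 → N_5 → N_7 ← N_4 — N_5:chain[open]; N_7:collider[blocks] ⇒ blocked
  2. N_2 → N_5 ← N_3 → N_6 ← N_0 → N_4 — N_5:collider[blocks]; N_3:fork[blocks]; N_6:collider[blocks]; N_0:fork[blocks] ⇒ blocked
  3. N_2 → N_5 ← N_3 → N_6 ← N_1 → N_4 — N_5:collider[blocks]; N_3:fork[blocks]; N_6:collider[blocks]; N_1:fork[blocks] ⇒ blocked
  4. N_2 → N_5 ← N_1 → N_6 ← N_0 → N_4 — N_5:collider[blocks]; N_1:fork[blocks]; N_6:collider[blocks]; N_0:fork[blocks] ⇒ blocked
  5. N_2 → N_5 ← N_1 → N_4 — N_5:collider[blocks]; N_1:fork[blocks] ⇒ blocked
Since every path is blocked, d-separation holds.

Yes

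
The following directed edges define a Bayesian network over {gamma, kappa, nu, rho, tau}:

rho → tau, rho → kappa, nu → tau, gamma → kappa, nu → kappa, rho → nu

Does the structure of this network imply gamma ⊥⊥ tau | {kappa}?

No

There are 4 undirected paths between gamma and tau; checking each against the conditioning set {kappa}:
Path 1: gamma → kappa ← rho → tau
  kappa is a collider and kappa is conditioned on, which opens it; rho is a fork and rho is not conditioned on — no node blocks this path, so it is active.
Path 2: gamma → kappa ← rho → nu → tau
  kappa is a collider and kappa is conditioned on, which opens it; rho is a fork and rho is not conditioned on; nu is a chain and nu is not conditioned on — no node blocks this path, so it is active.
Path 3: gamma → kappa ← nu → tau
  kappa is a collider and kappa is conditioned on, which opens it; nu is a fork and nu is not conditioned on — no node blocks this path, so it is active.
Path 4: gamma → kappa ← nu ← rho → tau
  kappa is a collider and kappa is conditioned on, which opens it; nu is a chain and nu is not conditioned on; rho is a fork and rho is not conditioned on — no node blocks this path, so it is active.
Since the path gamma → kappa ← rho → tau is active, gamma and tau are not d-separated given {kappa}.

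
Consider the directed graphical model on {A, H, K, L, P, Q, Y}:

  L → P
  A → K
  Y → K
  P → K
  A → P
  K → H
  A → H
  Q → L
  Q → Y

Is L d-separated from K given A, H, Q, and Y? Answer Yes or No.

Enumerating the 4 paths from L to K and testing each for blocking by {A, H, Q, Y}:
Path 1: L → P ← A → K
  A is a fork here and A is conditioned on, so the path is blocked at A.
Path 2: L → P ← A → H ← K
  A is a fork here and A is conditioned on, so the path is blocked at A.
Path 3: L → P → K
  P is a chain and P is not conditioned on — no node blocks this path, so it is active.
Path 4: L ← Q → Y → K
  Q is a fork here and Q is conditioned on, so the path is blocked at Q.
Since the path L → P → K is active, L and K are not d-separated given {A, H, Q, Y}.

No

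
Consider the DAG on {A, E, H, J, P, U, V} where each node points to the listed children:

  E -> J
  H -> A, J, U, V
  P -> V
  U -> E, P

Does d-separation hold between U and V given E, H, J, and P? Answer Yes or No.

Yes

Enumerating the 3 paths from U to V and testing each for blocking by {E, H, J, P}:
  1. U → P → V — P:chain[blocks] ⇒ blocked
  2. U ← H → V — H:fork[blocks] ⇒ blocked
  3. U → E → J ← H → V — E:chain[blocks]; J:collider[open]; H:fork[blocks] ⇒ blocked
Since every path is blocked, d-separation holds.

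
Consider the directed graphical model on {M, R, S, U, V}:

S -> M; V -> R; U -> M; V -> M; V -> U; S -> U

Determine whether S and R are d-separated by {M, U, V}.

There are 4 undirected paths between S and R; checking each against the conditioning set {M, U, V}:
Path 1: S → M ← U ← V → R
  U is a chain here and U is conditioned on, so the path is blocked at U.
Path 2: S → M ← V → R
  V is a fork here and V is conditioned on, so the path is blocked at V.
Path 3: S → U → M ← V → R
  U is a chain here and U is conditioned on, so the path is blocked at U.
Path 4: S → U ← V → R
  V is a fork here and V is conditioned on, so the path is blocked at V.
Since every path is blocked, d-separation holds.

Yes — S and R are d-separated given {M, U, V}.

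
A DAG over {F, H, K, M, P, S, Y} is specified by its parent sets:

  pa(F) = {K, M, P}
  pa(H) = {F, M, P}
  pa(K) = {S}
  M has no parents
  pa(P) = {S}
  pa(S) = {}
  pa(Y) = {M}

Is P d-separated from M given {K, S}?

6 paths connect P and M; each must be blocked for d-separation to hold:
Path 1: P → H ← F ← M
  H is a collider here and neither H nor any of its descendants is conditioned on, so the collider stays closed — the path is blocked at H.
Path 2: P → H ← M
  H is a collider here and neither H nor any of its descendants is conditioned on, so the collider stays closed — the path is blocked at H.
Path 3: P → F → H ← M
  H is a collider here and neither H nor any of its descendants is conditioned on, so the collider stays closed — the path is blocked at H.
Path 4: P → F ← M
  F is a collider here and neither F nor any of its descendants is conditioned on, so the collider stays closed — the path is blocked at F.
Path 5: P ← S → K → F → H ← M
  S is a fork here and S is conditioned on, so the path is blocked at S.
Path 6: P ← S → K → F ← M
  S is a fork here and S is conditioned on, so the path is blocked at S.
Since every path is blocked, d-separation holds.

Yes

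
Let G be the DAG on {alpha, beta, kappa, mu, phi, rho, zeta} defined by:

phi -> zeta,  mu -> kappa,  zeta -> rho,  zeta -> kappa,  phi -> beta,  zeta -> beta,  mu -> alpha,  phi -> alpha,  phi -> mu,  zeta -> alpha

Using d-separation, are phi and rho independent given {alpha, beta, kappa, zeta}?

We examine all 6 paths between phi and rho:
  1. phi → beta ← zeta → rho — beta:collider[open]; zeta:fork[blocks] ⇒ blocked
  2. phi → alpha ← mu → kappa ← zeta → rho — alpha:collider[open]; mu:fork[open]; kappa:collider[open]; zeta:fork[blocks] ⇒ blocked
  3. phi → alpha ← zeta → rho — alpha:collider[open]; zeta:fork[blocks] ⇒ blocked
  4. phi → mu → alpha ← zeta → rho — mu:chain[open]; alpha:collider[open]; zeta:fork[blocks] ⇒ blocked
  5. phi → mu → kappa ← zeta → rho — mu:chain[open]; kappa:collider[open]; zeta:fork[blocks] ⇒ blocked
  6. phi → zeta → rho — zeta:chain[blocks] ⇒ blocked
All paths are blocked; phi ⊥ rho | {alpha, beta, kappa, zeta} holds.

Yes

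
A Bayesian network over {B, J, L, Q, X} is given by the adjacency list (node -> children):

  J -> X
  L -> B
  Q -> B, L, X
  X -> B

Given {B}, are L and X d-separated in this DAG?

No

We examine all 4 paths between L and X:
Path 1: L ← Q → B ← X
  Q is a fork and Q is not conditioned on; B is a collider and B is conditioned on, which opens it — no node blocks this path, so it is active.
Path 2: L ← Q → X
  Q is a fork and Q is not conditioned on — no node blocks this path, so it is active.
Path 3: L → B ← Q → X
  B is a collider and B is conditioned on, which opens it; Q is a fork and Q is not conditioned on — no node blocks this path, so it is active.
Path 4: L → B ← X
  B is a collider and B is conditioned on, which opens it — no node blocks this path, so it is active.
At least one path is unblocked, so d-separation fails.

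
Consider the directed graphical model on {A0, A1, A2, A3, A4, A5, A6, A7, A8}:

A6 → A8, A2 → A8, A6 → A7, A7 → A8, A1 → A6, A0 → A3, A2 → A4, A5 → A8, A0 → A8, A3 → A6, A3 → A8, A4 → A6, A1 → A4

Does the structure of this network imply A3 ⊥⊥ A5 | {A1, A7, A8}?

6 paths connect A3 and A5; each must be blocked for d-separation to hold:
Path 1: A3 ← A0 → A8 ← A5
  A0 is a fork and A0 is not conditioned on; A8 is a collider and A8 is conditioned on, which opens it — no node blocks this path, so it is active.
Path 2: A3 → A8 ← A5
  A8 is a collider and A8 is conditioned on, which opens it — no node blocks this path, so it is active.
Path 3: A3 → A6 → A8 ← A5
  A6 is a chain and A6 is not conditioned on; A8 is a collider and A8 is conditioned on, which opens it — no node blocks this path, so it is active.
Path 4: A3 → A6 ← A4 ← A2 → A8 ← A5
  A6 is a collider and its descendant A8 is conditioned on, which opens it; A4 is a chain and A4 is not conditioned on; A2 is a fork and A2 is not conditioned on; A8 is a collider and A8 is conditioned on, which opens it — no node blocks this path, so it is active.
Path 5: A3 → A6 → A7 → A8 ← A5
  A7 is a chain here and A7 is conditioned on, so the path is blocked at A7.
Path 6: A3 → A6 ← A1 → A4 ← A2 → A8 ← A5
  A1 is a fork here and A1 is conditioned on, so the path is blocked at A1.
At least one path is unblocked, so d-separation fails.

No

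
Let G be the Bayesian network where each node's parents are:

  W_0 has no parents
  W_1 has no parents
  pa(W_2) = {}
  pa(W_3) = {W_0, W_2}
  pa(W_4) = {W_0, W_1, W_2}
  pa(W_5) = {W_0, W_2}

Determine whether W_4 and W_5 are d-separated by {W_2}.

We examine all 4 paths between W_4 and W_5:
  1. W_4 ← W_2 → W_3 ← W_0 → W_5 — W_2:fork[blocks]; W_3:collider[blocks]; W_0:fork[open] ⇒ blocked
  2. W_4 ← W_2 → W_5 — W_2:fork[blocks] ⇒ blocked
  3. W_4 ← W_0 → W_3 ← W_2 → W_5 — W_0:fork[open]; W_3:collider[blocks]; W_2:fork[blocks] ⇒ blocked
  4. W_4 ← W_0 → W_5 — W_0:fork[open] ⇒ active
Since the path W_4 ← W_0 → W_5 is active, W_4 and W_5 are not d-separated given {W_2}.

No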